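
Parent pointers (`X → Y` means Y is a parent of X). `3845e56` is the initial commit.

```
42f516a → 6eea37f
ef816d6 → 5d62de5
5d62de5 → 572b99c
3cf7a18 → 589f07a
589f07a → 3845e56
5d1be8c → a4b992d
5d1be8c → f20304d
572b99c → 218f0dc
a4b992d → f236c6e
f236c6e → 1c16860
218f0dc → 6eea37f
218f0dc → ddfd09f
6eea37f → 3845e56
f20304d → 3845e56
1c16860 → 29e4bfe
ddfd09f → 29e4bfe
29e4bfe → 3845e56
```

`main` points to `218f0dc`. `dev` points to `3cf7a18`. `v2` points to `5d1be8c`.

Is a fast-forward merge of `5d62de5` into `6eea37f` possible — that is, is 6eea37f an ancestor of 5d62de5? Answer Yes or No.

Yes

A fast-forward from 6eea37f to 5d62de5 is possible iff 6eea37f is an ancestor of 5d62de5.
Ancestors of 5d62de5: {218f0dc, 29e4bfe, 3845e56, 572b99c, 5d62de5, 6eea37f, ddfd09f}.
6eea37f is among them, so fast-forward is possible.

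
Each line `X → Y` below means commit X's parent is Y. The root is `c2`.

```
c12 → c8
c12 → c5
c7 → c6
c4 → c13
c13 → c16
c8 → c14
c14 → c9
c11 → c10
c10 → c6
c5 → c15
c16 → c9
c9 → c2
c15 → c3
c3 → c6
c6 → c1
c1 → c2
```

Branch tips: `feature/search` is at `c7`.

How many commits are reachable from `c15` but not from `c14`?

4

Reachable from c15: {c1, c15, c2, c3, c6}.
Reachable from c14: {c14, c2, c9}.
In c15's history but not c14's: {c1, c15, c3, c6} — 4 commits.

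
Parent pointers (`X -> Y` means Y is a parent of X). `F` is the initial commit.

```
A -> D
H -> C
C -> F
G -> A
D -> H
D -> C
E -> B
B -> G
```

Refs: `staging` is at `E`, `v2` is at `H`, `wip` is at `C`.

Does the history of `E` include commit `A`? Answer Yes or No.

Yes

Ancestors of E (commits reachable by following parents): {A, B, C, D, E, F, G, H}.
A is in that set, so it is an ancestor of E.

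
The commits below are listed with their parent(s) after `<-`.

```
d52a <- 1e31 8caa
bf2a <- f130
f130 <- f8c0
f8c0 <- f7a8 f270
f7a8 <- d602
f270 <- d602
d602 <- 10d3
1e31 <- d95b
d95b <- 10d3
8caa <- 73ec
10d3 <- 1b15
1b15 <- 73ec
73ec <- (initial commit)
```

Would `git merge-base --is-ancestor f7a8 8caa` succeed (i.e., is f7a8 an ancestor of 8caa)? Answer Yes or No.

No

Ancestors of 8caa: {73ec, 8caa}.
f7a8 is not in that set, so it is not an ancestor of 8caa.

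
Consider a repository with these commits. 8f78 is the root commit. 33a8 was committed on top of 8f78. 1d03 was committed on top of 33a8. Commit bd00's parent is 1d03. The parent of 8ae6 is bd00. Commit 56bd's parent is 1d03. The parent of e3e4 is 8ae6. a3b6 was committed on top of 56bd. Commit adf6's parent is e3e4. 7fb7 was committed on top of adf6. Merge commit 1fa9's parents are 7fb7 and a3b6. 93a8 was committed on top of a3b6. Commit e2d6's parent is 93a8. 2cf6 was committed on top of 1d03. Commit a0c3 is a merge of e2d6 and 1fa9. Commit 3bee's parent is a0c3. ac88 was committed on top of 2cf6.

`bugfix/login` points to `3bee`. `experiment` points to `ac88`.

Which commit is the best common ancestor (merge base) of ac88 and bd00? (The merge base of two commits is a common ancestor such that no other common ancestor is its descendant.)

Ancestors of ac88: {1d03, 2cf6, 33a8, 8f78, ac88}.
Ancestors of bd00: {1d03, 33a8, 8f78, bd00}.
Common ancestors: {1d03, 33a8, 8f78}.
Among these, 1d03 is not an ancestor of any other common ancestor — it is the merge base.

1d03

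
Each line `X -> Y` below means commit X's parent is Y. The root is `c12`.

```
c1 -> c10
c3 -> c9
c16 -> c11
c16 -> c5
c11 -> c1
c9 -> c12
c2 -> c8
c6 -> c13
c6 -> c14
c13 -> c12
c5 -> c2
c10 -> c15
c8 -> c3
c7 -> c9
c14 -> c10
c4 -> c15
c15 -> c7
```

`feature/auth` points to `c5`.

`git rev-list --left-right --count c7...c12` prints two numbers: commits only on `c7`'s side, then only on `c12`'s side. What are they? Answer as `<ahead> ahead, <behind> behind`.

2 ahead, 0 behind

Reachable from c7: {c12, c7, c9}.
Reachable from c12: {c12}.
Only in c7's history (ahead): {c7, c9} — 2.
Only in c12's history (behind): {} — 0.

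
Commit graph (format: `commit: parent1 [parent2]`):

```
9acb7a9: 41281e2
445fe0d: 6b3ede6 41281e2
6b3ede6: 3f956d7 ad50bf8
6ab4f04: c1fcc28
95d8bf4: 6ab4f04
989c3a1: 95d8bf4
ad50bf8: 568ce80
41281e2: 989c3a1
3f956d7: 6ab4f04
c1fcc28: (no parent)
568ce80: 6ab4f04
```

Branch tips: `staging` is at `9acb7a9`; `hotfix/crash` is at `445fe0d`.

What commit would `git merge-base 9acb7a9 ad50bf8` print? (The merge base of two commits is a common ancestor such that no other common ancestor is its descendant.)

6ab4f04

Ancestors of 9acb7a9: {41281e2, 6ab4f04, 95d8bf4, 989c3a1, 9acb7a9, c1fcc28}.
Ancestors of ad50bf8: {568ce80, 6ab4f04, ad50bf8, c1fcc28}.
Common ancestors: {6ab4f04, c1fcc28}.
Among these, 6ab4f04 is not an ancestor of any other common ancestor — it is the merge base.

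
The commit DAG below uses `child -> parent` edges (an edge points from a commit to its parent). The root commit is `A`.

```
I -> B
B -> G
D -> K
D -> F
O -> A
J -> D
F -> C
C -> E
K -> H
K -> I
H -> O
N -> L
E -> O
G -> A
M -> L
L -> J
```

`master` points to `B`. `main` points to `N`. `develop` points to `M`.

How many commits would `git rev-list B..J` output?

9

Reachable from J: {A, B, C, D, E, F, G, H, I, J, K, O}.
Reachable from B: {A, B, G}.
In J's history but not B's: {C, D, E, F, H, I, J, K, O} — 9 commits.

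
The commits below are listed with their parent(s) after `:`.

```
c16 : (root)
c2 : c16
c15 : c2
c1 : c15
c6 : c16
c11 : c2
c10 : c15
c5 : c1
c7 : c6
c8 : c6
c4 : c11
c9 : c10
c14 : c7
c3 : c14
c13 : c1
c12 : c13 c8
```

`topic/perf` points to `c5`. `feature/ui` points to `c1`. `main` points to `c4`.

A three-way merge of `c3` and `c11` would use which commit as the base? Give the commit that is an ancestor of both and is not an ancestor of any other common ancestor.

c16

Ancestors of c3: {c14, c16, c3, c6, c7}.
Ancestors of c11: {c11, c16, c2}.
Common ancestors: {c16}.
The only common ancestor is c16, so it is the merge base.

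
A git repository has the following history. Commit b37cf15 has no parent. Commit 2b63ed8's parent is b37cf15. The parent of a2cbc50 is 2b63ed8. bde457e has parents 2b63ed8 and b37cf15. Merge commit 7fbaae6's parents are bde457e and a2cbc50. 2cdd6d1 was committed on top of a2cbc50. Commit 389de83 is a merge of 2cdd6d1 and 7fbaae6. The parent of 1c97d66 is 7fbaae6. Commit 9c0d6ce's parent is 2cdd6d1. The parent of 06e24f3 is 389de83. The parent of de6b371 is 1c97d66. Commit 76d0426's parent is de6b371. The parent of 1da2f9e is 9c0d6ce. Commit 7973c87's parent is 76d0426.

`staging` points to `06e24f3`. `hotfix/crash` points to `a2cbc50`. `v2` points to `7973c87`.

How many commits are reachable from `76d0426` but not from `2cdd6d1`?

5

Reachable from 76d0426: {1c97d66, 2b63ed8, 76d0426, 7fbaae6, a2cbc50, b37cf15, bde457e, de6b371}.
Reachable from 2cdd6d1: {2b63ed8, 2cdd6d1, a2cbc50, b37cf15}.
In 76d0426's history but not 2cdd6d1's: {1c97d66, 76d0426, 7fbaae6, bde457e, de6b371} — 5 commits.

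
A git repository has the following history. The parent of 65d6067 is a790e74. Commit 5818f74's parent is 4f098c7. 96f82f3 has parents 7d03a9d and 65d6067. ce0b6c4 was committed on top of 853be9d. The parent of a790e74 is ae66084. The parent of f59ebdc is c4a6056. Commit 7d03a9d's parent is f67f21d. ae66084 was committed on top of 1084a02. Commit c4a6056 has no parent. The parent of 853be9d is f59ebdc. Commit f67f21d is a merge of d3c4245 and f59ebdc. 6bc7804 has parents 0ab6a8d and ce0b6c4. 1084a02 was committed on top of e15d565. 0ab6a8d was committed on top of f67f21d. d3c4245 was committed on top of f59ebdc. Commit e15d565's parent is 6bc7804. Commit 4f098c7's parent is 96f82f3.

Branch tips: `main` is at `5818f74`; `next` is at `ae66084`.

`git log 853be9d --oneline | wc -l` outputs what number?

3

Walking parent pointers from 853be9d: reachable set = {853be9d, c4a6056, f59ebdc}.
That is 3 commits.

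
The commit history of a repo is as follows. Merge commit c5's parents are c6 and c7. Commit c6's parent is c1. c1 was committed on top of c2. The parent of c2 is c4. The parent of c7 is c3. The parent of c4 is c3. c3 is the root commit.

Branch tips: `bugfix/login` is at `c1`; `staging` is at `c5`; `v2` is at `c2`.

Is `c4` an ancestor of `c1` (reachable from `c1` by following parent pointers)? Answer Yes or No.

Ancestors of c1 (commits reachable by following parents): {c1, c2, c3, c4}.
c4 is in that set, so it is an ancestor of c1.

Yes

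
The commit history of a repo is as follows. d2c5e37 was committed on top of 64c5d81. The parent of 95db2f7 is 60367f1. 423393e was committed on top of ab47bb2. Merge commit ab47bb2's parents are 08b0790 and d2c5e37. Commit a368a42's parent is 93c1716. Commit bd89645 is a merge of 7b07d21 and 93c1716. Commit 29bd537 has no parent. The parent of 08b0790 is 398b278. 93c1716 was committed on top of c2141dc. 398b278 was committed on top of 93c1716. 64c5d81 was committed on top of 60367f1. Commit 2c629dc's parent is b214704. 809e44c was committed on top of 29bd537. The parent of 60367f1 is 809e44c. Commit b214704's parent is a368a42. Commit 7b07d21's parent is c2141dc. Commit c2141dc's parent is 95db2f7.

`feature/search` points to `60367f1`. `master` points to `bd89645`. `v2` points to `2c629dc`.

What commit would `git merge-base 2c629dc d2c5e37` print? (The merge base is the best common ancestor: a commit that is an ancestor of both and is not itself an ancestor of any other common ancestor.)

Ancestors of 2c629dc: {29bd537, 2c629dc, 60367f1, 809e44c, 93c1716, 95db2f7, a368a42, b214704, c2141dc}.
Ancestors of d2c5e37: {29bd537, 60367f1, 64c5d81, 809e44c, d2c5e37}.
Common ancestors: {29bd537, 60367f1, 809e44c}.
Among these, 60367f1 is not an ancestor of any other common ancestor — it is the merge base.

60367f1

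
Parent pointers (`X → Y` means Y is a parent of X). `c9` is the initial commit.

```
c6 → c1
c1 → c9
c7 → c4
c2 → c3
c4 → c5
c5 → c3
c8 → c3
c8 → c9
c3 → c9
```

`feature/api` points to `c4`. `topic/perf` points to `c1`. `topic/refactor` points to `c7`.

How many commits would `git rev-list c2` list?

Walking parent pointers from c2: reachable set = {c2, c3, c9}.
That is 3 commits.

3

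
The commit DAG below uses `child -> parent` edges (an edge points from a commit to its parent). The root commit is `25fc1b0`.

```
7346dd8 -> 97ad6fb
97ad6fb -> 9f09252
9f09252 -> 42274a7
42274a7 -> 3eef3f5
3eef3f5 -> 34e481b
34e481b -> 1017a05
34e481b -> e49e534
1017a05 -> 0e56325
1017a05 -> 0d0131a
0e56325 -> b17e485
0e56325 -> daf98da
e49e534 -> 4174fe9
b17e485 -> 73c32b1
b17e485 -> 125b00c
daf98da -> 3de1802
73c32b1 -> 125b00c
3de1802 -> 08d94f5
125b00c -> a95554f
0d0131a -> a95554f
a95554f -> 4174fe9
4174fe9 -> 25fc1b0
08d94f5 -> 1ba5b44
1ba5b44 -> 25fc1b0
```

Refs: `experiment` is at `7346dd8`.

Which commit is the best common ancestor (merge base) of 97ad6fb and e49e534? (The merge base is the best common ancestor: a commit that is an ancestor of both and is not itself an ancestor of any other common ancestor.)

e49e534

Ancestors of 97ad6fb: {08d94f5, 0d0131a, 0e56325, 1017a05, 125b00c, 1ba5b44, 25fc1b0, 34e481b, 3de1802, 3eef3f5, 4174fe9, 42274a7, 73c32b1, 97ad6fb, 9f09252, a95554f, b17e485, daf98da, e49e534}.
Ancestors of e49e534: {25fc1b0, 4174fe9, e49e534}.
Common ancestors: {25fc1b0, 4174fe9, e49e534}.
Among these, e49e534 is not an ancestor of any other common ancestor — it is the merge base.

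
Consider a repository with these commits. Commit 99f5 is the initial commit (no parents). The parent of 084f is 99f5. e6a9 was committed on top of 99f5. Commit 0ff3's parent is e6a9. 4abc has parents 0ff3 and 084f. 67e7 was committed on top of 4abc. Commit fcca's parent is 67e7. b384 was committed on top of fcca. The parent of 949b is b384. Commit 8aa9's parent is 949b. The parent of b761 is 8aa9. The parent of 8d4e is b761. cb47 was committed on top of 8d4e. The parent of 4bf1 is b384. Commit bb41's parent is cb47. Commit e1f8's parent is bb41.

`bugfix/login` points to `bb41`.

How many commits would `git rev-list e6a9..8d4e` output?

Reachable from 8d4e: {084f, 0ff3, 4abc, 67e7, 8aa9, 8d4e, 949b, 99f5, b384, b761, e6a9, fcca}.
Reachable from e6a9: {99f5, e6a9}.
In 8d4e's history but not e6a9's: {084f, 0ff3, 4abc, 67e7, 8aa9, 8d4e, 949b, b384, b761, fcca} — 10 commits.

10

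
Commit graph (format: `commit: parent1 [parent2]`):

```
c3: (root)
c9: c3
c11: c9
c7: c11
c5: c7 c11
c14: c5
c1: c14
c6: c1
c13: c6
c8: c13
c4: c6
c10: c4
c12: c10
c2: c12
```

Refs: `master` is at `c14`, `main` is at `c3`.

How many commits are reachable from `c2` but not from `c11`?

Reachable from c2: {c1, c10, c11, c12, c14, c2, c3, c4, c5, c6, c7, c9}.
Reachable from c11: {c11, c3, c9}.
In c2's history but not c11's: {c1, c10, c12, c14, c2, c4, c5, c6, c7} — 9 commits.

9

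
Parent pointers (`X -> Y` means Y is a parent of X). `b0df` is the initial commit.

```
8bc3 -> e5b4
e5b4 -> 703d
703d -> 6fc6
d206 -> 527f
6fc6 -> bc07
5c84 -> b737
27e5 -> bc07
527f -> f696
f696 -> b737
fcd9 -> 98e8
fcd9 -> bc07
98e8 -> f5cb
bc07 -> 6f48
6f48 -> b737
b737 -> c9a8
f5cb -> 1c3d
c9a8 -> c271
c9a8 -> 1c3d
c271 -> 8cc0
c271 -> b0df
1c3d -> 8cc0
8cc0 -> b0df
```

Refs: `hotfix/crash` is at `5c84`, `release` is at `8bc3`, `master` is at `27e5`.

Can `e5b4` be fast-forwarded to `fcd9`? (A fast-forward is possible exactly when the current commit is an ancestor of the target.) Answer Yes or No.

No

A fast-forward from e5b4 to fcd9 is possible iff e5b4 is an ancestor of fcd9.
Ancestors of fcd9: {1c3d, 6f48, 8cc0, 98e8, b0df, b737, bc07, c271, c9a8, f5cb, fcd9}.
e5b4 is not among them, so fast-forward is not possible.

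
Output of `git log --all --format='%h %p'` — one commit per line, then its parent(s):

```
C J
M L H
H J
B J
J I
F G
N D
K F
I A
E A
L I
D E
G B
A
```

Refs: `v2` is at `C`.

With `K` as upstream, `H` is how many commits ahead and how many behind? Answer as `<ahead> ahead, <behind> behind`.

1 ahead, 4 behind

Reachable from H: {A, H, I, J}.
Reachable from K: {A, B, F, G, I, J, K}.
Only in H's history (ahead): {H} — 1.
Only in K's history (behind): {B, F, G, K} — 4.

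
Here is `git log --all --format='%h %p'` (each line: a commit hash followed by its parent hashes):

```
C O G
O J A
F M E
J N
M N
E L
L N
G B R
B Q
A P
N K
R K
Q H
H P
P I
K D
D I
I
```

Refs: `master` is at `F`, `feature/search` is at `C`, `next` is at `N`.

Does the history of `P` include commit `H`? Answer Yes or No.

No

Ancestors of P: {I, P}.
H is not in that set, so it is not an ancestor of P.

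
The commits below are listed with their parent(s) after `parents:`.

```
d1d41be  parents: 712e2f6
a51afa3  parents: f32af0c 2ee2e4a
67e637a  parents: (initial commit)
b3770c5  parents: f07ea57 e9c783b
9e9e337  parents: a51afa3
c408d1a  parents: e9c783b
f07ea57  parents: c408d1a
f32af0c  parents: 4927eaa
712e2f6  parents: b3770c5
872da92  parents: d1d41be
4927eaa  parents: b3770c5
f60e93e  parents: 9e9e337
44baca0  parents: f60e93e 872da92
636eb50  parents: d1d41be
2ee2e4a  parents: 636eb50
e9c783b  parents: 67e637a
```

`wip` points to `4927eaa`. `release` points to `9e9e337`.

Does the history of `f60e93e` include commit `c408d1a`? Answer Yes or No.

Yes

Ancestors of f60e93e (commits reachable by following parents): {2ee2e4a, 4927eaa, 636eb50, 67e637a, 712e2f6, 9e9e337, a51afa3, b3770c5, c408d1a, d1d41be, e9c783b, f07ea57, f32af0c, f60e93e}.
c408d1a is in that set, so it is an ancestor of f60e93e.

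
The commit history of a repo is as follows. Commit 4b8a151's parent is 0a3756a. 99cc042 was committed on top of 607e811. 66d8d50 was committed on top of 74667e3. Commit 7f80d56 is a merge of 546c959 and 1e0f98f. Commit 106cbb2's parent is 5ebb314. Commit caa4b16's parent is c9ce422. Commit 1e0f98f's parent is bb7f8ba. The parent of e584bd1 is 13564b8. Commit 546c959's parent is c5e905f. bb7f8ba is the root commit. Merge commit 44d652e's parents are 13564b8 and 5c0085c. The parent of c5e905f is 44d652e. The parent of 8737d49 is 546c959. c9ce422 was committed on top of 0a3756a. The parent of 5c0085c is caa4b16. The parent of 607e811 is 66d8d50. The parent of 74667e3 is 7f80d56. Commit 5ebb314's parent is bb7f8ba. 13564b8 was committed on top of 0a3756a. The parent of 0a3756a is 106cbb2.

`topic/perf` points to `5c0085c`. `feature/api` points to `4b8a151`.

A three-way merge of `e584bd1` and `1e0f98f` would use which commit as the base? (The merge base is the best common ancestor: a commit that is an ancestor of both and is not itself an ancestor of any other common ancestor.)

Ancestors of e584bd1: {0a3756a, 106cbb2, 13564b8, 5ebb314, bb7f8ba, e584bd1}.
Ancestors of 1e0f98f: {1e0f98f, bb7f8ba}.
Common ancestors: {bb7f8ba}.
The only common ancestor is bb7f8ba, so it is the merge base.

bb7f8ba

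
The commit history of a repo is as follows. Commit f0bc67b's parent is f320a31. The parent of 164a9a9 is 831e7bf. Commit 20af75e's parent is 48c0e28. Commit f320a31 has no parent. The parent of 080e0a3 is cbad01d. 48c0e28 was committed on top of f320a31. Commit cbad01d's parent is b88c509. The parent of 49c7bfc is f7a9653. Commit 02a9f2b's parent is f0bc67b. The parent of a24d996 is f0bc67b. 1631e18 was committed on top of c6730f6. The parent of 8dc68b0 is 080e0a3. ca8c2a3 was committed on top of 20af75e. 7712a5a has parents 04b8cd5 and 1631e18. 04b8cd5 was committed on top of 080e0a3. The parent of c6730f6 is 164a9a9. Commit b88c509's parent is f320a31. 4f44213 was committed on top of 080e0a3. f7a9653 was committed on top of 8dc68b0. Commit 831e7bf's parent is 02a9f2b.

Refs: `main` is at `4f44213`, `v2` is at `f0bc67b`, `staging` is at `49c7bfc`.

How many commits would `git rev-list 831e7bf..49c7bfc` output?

Reachable from 49c7bfc: {080e0a3, 49c7bfc, 8dc68b0, b88c509, cbad01d, f320a31, f7a9653}.
Reachable from 831e7bf: {02a9f2b, 831e7bf, f0bc67b, f320a31}.
In 49c7bfc's history but not 831e7bf's: {080e0a3, 49c7bfc, 8dc68b0, b88c509, cbad01d, f7a9653} — 6 commits.

6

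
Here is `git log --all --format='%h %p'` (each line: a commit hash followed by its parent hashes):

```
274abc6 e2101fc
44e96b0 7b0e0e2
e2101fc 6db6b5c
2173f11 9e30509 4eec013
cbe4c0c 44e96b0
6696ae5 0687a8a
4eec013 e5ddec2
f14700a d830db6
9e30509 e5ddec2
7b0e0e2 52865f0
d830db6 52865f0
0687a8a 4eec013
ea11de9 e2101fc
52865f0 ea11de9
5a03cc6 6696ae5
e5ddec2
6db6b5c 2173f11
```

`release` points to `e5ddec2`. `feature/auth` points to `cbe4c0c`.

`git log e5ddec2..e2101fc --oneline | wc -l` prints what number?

Reachable from e2101fc: {2173f11, 4eec013, 6db6b5c, 9e30509, e2101fc, e5ddec2}.
Reachable from e5ddec2: {e5ddec2}.
In e2101fc's history but not e5ddec2's: {2173f11, 4eec013, 6db6b5c, 9e30509, e2101fc} — 5 commits.

5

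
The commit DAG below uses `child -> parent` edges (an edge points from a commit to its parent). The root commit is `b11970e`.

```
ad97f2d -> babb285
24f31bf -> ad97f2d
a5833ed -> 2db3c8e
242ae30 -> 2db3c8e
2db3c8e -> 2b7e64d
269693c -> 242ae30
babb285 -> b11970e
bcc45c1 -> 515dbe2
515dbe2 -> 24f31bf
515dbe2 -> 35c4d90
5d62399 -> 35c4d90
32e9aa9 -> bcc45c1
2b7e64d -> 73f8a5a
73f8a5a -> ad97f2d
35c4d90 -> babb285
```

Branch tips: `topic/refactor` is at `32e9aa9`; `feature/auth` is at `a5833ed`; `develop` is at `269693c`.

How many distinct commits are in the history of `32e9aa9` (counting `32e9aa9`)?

8

Walking parent pointers from 32e9aa9: reachable set = {24f31bf, 32e9aa9, 35c4d90, 515dbe2, ad97f2d, b11970e, babb285, bcc45c1}.
That is 8 commits.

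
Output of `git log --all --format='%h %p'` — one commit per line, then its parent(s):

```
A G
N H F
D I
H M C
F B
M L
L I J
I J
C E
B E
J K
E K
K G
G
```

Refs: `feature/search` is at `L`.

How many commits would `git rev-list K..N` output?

Reachable from N: {B, C, E, F, G, H, I, J, K, L, M, N}.
Reachable from K: {G, K}.
In N's history but not K's: {B, C, E, F, H, I, J, L, M, N} — 10 commits.

10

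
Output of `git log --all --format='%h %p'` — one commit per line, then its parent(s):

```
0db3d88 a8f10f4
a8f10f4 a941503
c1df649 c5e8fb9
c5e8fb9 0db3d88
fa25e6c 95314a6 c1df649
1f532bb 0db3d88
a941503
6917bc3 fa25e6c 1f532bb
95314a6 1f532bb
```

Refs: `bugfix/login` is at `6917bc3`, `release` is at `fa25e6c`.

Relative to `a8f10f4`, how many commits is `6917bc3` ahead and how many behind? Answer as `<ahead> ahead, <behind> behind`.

7 ahead, 0 behind

Reachable from 6917bc3: {0db3d88, 1f532bb, 6917bc3, 95314a6, a8f10f4, a941503, c1df649, c5e8fb9, fa25e6c}.
Reachable from a8f10f4: {a8f10f4, a941503}.
Only in 6917bc3's history (ahead): {0db3d88, 1f532bb, 6917bc3, 95314a6, c1df649, c5e8fb9, fa25e6c} — 7.
Only in a8f10f4's history (behind): {} — 0.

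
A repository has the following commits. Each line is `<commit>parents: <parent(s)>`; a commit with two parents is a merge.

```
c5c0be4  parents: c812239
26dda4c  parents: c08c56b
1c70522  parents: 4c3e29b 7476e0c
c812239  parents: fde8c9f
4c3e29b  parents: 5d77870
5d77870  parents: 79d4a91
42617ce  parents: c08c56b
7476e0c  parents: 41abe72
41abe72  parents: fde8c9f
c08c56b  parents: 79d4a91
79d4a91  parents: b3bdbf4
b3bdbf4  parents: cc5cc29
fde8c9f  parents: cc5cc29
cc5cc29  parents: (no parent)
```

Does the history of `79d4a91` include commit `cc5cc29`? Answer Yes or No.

Yes

Ancestors of 79d4a91 (commits reachable by following parents): {79d4a91, b3bdbf4, cc5cc29}.
cc5cc29 is in that set, so it is an ancestor of 79d4a91.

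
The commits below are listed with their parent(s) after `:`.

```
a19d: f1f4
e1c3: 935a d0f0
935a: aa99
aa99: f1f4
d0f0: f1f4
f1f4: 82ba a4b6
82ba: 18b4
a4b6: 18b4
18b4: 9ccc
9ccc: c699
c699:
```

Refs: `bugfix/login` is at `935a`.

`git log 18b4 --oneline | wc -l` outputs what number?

3

Walking parent pointers from 18b4: reachable set = {18b4, 9ccc, c699}.
That is 3 commits.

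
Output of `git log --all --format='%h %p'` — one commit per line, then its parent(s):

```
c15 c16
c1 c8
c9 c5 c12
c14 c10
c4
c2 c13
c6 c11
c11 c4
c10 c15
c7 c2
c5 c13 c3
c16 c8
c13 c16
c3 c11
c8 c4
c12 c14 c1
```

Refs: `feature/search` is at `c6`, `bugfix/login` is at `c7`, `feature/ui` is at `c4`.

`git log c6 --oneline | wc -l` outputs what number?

3

Walking parent pointers from c6: reachable set = {c11, c4, c6}.
That is 3 commits.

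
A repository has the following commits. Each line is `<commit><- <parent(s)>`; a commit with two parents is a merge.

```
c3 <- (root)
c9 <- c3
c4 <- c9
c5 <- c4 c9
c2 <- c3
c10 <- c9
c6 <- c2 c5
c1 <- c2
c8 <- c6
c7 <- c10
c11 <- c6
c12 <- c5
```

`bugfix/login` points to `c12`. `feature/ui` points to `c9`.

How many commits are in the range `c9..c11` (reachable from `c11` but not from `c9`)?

Reachable from c11: {c11, c2, c3, c4, c5, c6, c9}.
Reachable from c9: {c3, c9}.
In c11's history but not c9's: {c11, c2, c4, c5, c6} — 5 commits.

5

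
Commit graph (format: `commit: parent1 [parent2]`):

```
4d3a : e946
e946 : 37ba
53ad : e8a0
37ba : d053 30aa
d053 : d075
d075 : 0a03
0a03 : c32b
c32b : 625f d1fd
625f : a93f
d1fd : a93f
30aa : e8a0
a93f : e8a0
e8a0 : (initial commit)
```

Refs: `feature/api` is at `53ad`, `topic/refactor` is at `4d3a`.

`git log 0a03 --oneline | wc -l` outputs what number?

Walking parent pointers from 0a03: reachable set = {0a03, 625f, a93f, c32b, d1fd, e8a0}.
That is 6 commits.

6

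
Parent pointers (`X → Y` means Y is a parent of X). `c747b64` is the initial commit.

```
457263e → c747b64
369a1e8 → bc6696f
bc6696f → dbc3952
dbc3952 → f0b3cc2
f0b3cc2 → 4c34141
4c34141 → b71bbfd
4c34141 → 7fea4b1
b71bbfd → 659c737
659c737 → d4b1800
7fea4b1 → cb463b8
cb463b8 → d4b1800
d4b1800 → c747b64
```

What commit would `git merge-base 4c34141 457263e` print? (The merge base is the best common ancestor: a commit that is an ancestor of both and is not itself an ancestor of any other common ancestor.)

c747b64

Ancestors of 4c34141: {4c34141, 659c737, 7fea4b1, b71bbfd, c747b64, cb463b8, d4b1800}.
Ancestors of 457263e: {457263e, c747b64}.
Common ancestors: {c747b64}.
The only common ancestor is c747b64, so it is the merge base.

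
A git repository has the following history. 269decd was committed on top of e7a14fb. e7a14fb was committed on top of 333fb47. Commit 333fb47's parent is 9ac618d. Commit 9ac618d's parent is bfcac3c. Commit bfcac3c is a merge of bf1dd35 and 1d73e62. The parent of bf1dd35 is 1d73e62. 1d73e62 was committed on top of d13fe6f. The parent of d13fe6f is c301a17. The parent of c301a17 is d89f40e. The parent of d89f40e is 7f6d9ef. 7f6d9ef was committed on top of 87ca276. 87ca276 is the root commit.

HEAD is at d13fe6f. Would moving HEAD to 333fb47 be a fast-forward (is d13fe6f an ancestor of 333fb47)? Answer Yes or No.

Yes

A fast-forward from d13fe6f to 333fb47 is possible iff d13fe6f is an ancestor of 333fb47.
Ancestors of 333fb47: {1d73e62, 333fb47, 7f6d9ef, 87ca276, 9ac618d, bf1dd35, bfcac3c, c301a17, d13fe6f, d89f40e}.
d13fe6f is among them, so fast-forward is possible.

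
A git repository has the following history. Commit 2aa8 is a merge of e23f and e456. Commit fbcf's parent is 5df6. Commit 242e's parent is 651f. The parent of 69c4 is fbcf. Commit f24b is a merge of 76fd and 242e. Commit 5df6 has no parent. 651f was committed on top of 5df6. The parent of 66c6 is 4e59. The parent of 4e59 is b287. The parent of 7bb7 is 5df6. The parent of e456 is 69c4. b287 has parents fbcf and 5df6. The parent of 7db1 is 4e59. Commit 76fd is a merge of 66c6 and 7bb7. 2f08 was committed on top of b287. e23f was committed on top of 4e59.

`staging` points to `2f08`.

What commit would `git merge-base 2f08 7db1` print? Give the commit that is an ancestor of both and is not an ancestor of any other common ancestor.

b287

Ancestors of 2f08: {2f08, 5df6, b287, fbcf}.
Ancestors of 7db1: {4e59, 5df6, 7db1, b287, fbcf}.
Common ancestors: {5df6, b287, fbcf}.
Among these, b287 is not an ancestor of any other common ancestor — it is the merge base.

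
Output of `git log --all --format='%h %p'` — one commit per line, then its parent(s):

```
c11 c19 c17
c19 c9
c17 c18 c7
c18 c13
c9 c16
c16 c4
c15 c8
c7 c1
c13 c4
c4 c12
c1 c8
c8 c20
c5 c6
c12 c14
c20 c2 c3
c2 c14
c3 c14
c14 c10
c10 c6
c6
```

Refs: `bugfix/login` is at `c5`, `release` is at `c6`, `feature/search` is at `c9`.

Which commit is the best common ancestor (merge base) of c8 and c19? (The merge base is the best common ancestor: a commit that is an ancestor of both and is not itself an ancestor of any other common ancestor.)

Ancestors of c8: {c10, c14, c2, c20, c3, c6, c8}.
Ancestors of c19: {c10, c12, c14, c16, c19, c4, c6, c9}.
Common ancestors: {c10, c14, c6}.
Among these, c14 is not an ancestor of any other common ancestor — it is the merge base.

c14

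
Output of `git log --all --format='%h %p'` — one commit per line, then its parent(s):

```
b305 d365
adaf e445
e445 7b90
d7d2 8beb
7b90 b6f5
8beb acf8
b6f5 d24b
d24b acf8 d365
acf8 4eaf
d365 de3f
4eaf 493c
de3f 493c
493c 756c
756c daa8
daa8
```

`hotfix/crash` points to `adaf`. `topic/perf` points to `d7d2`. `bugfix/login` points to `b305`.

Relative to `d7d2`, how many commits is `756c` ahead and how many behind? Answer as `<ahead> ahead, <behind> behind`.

Reachable from 756c: {756c, daa8}.
Reachable from d7d2: {493c, 4eaf, 756c, 8beb, acf8, d7d2, daa8}.
Only in 756c's history (ahead): {} — 0.
Only in d7d2's history (behind): {493c, 4eaf, 8beb, acf8, d7d2} — 5.

0 ahead, 5 behind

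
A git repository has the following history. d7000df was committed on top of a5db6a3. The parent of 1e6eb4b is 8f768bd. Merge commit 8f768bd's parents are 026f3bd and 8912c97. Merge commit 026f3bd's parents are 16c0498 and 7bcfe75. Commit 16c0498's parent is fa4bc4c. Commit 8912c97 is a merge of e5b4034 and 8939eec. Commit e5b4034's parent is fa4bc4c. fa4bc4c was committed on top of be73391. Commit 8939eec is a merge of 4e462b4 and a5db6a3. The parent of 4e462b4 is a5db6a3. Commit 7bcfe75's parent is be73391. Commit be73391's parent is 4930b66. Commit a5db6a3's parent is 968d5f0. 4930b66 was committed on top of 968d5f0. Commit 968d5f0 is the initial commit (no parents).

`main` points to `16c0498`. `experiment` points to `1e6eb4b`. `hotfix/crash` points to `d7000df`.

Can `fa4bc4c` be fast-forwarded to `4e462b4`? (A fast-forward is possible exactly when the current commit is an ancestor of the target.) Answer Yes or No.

No

A fast-forward from fa4bc4c to 4e462b4 is possible iff fa4bc4c is an ancestor of 4e462b4.
Ancestors of 4e462b4: {4e462b4, 968d5f0, a5db6a3}.
fa4bc4c is not among them, so fast-forward is not possible.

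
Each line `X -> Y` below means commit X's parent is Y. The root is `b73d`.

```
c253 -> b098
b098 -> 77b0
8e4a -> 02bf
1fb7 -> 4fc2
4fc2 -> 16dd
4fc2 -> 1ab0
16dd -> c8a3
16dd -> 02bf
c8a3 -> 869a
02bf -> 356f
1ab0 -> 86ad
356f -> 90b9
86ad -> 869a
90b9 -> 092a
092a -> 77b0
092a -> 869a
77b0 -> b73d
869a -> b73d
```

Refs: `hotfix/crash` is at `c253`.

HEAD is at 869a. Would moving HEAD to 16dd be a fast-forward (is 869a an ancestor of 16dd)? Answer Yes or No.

Yes

A fast-forward from 869a to 16dd is possible iff 869a is an ancestor of 16dd.
Ancestors of 16dd: {02bf, 092a, 16dd, 356f, 77b0, 869a, 90b9, b73d, c8a3}.
869a is among them, so fast-forward is possible.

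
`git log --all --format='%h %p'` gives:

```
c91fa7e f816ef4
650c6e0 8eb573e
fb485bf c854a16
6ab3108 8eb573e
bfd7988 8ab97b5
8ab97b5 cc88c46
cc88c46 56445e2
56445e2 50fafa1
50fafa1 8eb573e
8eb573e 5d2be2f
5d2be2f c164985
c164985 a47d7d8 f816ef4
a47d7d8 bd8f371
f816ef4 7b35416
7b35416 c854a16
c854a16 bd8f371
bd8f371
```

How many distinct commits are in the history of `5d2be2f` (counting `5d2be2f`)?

7

Walking parent pointers from 5d2be2f: reachable set = {5d2be2f, 7b35416, a47d7d8, bd8f371, c164985, c854a16, f816ef4}.
That is 7 commits.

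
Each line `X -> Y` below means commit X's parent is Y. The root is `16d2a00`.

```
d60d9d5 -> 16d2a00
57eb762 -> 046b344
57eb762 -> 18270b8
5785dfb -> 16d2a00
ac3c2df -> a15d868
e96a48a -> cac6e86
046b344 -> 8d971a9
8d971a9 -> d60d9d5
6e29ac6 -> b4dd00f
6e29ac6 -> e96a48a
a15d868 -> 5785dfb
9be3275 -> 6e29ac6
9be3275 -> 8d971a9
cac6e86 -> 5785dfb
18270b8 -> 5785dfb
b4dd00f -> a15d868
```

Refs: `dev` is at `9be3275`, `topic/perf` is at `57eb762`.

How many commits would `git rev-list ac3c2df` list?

Walking parent pointers from ac3c2df: reachable set = {16d2a00, 5785dfb, a15d868, ac3c2df}.
That is 4 commits.

4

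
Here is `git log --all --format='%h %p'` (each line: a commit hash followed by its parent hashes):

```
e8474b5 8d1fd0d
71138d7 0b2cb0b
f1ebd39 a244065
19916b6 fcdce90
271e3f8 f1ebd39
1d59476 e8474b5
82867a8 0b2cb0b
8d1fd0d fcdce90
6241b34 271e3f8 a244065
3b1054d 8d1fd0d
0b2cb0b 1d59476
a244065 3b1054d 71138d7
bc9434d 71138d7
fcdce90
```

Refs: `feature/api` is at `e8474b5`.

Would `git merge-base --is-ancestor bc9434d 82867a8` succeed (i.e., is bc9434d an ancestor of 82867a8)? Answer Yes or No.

No

Ancestors of 82867a8: {0b2cb0b, 1d59476, 82867a8, 8d1fd0d, e8474b5, fcdce90}.
bc9434d is not in that set, so it is not an ancestor of 82867a8.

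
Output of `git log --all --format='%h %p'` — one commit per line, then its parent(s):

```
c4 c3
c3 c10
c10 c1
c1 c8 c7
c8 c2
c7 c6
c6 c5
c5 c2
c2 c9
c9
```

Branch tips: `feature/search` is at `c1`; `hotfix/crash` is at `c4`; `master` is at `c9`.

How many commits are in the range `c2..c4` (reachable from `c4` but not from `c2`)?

Reachable from c4: {c1, c10, c2, c3, c4, c5, c6, c7, c8, c9}.
Reachable from c2: {c2, c9}.
In c4's history but not c2's: {c1, c10, c3, c4, c5, c6, c7, c8} — 8 commits.

8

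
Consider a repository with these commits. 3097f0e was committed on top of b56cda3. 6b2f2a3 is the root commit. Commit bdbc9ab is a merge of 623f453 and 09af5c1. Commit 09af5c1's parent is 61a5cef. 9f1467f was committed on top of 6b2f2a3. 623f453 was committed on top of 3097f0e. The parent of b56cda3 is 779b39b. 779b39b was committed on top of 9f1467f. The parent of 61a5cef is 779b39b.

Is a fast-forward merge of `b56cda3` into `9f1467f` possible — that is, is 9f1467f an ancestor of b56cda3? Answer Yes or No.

Yes

A fast-forward from 9f1467f to b56cda3 is possible iff 9f1467f is an ancestor of b56cda3.
Ancestors of b56cda3: {6b2f2a3, 779b39b, 9f1467f, b56cda3}.
9f1467f is among them, so fast-forward is possible.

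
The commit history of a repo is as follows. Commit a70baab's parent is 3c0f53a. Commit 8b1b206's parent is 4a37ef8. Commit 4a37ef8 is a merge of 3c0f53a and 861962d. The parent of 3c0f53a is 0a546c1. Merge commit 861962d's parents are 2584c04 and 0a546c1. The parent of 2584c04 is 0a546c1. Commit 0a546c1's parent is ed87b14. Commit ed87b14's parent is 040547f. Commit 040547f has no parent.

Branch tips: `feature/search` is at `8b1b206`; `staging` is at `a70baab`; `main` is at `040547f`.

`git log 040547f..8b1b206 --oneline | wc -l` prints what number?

Reachable from 8b1b206: {040547f, 0a546c1, 2584c04, 3c0f53a, 4a37ef8, 861962d, 8b1b206, ed87b14}.
Reachable from 040547f: {040547f}.
In 8b1b206's history but not 040547f's: {0a546c1, 2584c04, 3c0f53a, 4a37ef8, 861962d, 8b1b206, ed87b14} — 7 commits.

7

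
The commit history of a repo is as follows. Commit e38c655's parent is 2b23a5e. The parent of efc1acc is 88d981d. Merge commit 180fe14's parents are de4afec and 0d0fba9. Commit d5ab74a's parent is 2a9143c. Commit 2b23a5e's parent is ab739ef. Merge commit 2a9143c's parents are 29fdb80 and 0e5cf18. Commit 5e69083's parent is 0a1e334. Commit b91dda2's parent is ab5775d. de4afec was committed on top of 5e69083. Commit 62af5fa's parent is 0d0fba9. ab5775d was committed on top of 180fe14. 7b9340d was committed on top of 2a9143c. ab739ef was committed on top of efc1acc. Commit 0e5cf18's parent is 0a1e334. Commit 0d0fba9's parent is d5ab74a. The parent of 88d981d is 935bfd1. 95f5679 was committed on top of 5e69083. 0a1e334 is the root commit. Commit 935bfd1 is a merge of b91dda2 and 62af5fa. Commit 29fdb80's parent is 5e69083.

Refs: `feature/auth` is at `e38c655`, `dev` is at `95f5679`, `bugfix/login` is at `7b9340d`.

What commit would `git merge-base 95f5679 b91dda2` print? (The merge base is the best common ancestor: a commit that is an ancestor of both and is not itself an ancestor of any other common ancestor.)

Ancestors of 95f5679: {0a1e334, 5e69083, 95f5679}.
Ancestors of b91dda2: {0a1e334, 0d0fba9, 0e5cf18, 180fe14, 29fdb80, 2a9143c, 5e69083, ab5775d, b91dda2, d5ab74a, de4afec}.
Common ancestors: {0a1e334, 5e69083}.
Among these, 5e69083 is not an ancestor of any other common ancestor — it is the merge base.

5e69083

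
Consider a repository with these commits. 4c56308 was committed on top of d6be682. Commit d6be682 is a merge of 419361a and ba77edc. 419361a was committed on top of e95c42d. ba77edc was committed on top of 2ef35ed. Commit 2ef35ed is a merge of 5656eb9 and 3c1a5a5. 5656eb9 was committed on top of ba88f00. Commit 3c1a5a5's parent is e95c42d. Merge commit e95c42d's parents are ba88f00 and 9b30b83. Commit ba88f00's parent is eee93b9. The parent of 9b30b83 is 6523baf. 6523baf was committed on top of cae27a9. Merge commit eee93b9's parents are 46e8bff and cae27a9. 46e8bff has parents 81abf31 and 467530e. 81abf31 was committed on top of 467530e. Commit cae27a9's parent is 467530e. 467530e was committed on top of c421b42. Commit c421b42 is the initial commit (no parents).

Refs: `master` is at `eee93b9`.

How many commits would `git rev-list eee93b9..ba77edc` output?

Reachable from ba77edc: {2ef35ed, 3c1a5a5, 467530e, 46e8bff, 5656eb9, 6523baf, 81abf31, 9b30b83, ba77edc, ba88f00, c421b42, cae27a9, e95c42d, eee93b9}.
Reachable from eee93b9: {467530e, 46e8bff, 81abf31, c421b42, cae27a9, eee93b9}.
In ba77edc's history but not eee93b9's: {2ef35ed, 3c1a5a5, 5656eb9, 6523baf, 9b30b83, ba77edc, ba88f00, e95c42d} — 8 commits.

8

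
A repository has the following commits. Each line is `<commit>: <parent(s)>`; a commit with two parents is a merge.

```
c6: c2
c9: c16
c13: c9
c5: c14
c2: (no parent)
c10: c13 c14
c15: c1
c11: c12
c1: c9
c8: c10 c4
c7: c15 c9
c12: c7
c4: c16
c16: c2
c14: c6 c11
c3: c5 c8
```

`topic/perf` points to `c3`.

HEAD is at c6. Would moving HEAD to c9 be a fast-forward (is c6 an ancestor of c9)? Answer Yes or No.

A fast-forward from c6 to c9 is possible iff c6 is an ancestor of c9.
Ancestors of c9: {c16, c2, c9}.
c6 is not among them, so fast-forward is not possible.

No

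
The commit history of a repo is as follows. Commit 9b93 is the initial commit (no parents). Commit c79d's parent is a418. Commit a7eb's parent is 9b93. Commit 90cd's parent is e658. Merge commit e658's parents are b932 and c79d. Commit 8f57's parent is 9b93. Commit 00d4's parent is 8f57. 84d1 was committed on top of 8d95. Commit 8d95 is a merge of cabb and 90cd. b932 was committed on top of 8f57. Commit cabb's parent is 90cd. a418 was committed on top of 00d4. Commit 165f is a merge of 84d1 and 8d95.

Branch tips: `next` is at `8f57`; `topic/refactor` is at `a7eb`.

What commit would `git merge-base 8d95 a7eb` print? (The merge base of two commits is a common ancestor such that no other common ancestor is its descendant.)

Ancestors of 8d95: {00d4, 8d95, 8f57, 90cd, 9b93, a418, b932, c79d, cabb, e658}.
Ancestors of a7eb: {9b93, a7eb}.
Common ancestors: {9b93}.
The only common ancestor is 9b93, so it is the merge base.

9b93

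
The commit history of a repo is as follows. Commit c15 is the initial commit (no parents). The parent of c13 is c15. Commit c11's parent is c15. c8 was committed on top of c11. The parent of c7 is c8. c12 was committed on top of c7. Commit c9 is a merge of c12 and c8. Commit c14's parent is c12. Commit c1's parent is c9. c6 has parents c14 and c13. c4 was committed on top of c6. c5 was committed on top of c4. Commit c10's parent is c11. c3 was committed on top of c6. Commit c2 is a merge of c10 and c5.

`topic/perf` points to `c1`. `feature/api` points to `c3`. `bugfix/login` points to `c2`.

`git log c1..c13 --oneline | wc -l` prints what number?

Reachable from c13: {c13, c15}.
Reachable from c1: {c1, c11, c12, c15, c7, c8, c9}.
In c13's history but not c1's: {c13} — 1 commit.

1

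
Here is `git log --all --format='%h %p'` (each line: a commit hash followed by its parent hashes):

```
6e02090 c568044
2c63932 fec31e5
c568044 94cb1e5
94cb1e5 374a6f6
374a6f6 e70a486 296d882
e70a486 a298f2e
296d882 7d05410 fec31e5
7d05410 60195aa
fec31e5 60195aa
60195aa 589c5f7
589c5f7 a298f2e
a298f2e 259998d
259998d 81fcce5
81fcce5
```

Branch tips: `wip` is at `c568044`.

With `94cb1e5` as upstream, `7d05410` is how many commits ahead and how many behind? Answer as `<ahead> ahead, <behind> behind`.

0 ahead, 5 behind

Reachable from 7d05410: {259998d, 589c5f7, 60195aa, 7d05410, 81fcce5, a298f2e}.
Reachable from 94cb1e5: {259998d, 296d882, 374a6f6, 589c5f7, 60195aa, 7d05410, 81fcce5, 94cb1e5, a298f2e, e70a486, fec31e5}.
Only in 7d05410's history (ahead): {} — 0.
Only in 94cb1e5's history (behind): {296d882, 374a6f6, 94cb1e5, e70a486, fec31e5} — 5.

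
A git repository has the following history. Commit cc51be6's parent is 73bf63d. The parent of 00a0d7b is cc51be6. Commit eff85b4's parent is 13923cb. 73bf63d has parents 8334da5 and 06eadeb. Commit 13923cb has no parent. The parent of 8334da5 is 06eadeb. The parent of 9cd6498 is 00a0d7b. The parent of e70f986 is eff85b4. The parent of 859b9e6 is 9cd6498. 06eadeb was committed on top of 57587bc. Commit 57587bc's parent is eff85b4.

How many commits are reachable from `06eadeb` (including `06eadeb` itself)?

4

Walking parent pointers from 06eadeb: reachable set = {06eadeb, 13923cb, 57587bc, eff85b4}.
That is 4 commits.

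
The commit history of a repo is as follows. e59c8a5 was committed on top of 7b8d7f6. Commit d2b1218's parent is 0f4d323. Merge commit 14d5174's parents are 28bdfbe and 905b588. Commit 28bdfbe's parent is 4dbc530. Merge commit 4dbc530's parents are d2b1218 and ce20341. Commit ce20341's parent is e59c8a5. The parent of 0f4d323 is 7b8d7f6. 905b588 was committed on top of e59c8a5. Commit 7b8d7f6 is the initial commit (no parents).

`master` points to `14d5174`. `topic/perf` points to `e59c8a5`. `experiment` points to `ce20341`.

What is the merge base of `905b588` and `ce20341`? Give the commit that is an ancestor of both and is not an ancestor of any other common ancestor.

Ancestors of 905b588: {7b8d7f6, 905b588, e59c8a5}.
Ancestors of ce20341: {7b8d7f6, ce20341, e59c8a5}.
Common ancestors: {7b8d7f6, e59c8a5}.
Among these, e59c8a5 is not an ancestor of any other common ancestor — it is the merge base.

e59c8a5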